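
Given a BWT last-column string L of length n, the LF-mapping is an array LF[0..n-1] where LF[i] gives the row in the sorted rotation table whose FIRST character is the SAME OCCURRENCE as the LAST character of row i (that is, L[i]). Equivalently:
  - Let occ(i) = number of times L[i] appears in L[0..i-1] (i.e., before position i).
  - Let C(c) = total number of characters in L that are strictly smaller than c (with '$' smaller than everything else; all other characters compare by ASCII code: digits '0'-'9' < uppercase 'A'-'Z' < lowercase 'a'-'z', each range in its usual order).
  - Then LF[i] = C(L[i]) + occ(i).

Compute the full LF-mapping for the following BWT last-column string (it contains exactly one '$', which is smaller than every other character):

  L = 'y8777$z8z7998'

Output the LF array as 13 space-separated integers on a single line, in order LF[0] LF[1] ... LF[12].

Answer: 10 5 1 2 3 0 11 6 12 4 8 9 7

Derivation:
Char counts: '$':1, '7':4, '8':3, '9':2, 'y':1, 'z':2
C (first-col start): C('$')=0, C('7')=1, C('8')=5, C('9')=8, C('y')=10, C('z')=11
L[0]='y': occ=0, LF[0]=C('y')+0=10+0=10
L[1]='8': occ=0, LF[1]=C('8')+0=5+0=5
L[2]='7': occ=0, LF[2]=C('7')+0=1+0=1
L[3]='7': occ=1, LF[3]=C('7')+1=1+1=2
L[4]='7': occ=2, LF[4]=C('7')+2=1+2=3
L[5]='$': occ=0, LF[5]=C('$')+0=0+0=0
L[6]='z': occ=0, LF[6]=C('z')+0=11+0=11
L[7]='8': occ=1, LF[7]=C('8')+1=5+1=6
L[8]='z': occ=1, LF[8]=C('z')+1=11+1=12
L[9]='7': occ=3, LF[9]=C('7')+3=1+3=4
L[10]='9': occ=0, LF[10]=C('9')+0=8+0=8
L[11]='9': occ=1, LF[11]=C('9')+1=8+1=9
L[12]='8': occ=2, LF[12]=C('8')+2=5+2=7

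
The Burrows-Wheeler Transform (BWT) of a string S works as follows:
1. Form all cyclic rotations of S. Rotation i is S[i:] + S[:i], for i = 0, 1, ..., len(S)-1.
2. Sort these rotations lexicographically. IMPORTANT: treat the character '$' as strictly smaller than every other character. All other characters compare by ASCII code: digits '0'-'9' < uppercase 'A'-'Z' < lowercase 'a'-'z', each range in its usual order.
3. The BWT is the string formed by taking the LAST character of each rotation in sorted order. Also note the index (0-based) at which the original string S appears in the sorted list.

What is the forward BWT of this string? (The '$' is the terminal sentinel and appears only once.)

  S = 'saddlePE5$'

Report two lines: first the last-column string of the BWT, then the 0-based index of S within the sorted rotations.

All 10 rotations (rotation i = S[i:]+S[:i]):
  rot[0] = saddlePE5$
  rot[1] = addlePE5$s
  rot[2] = ddlePE5$sa
  rot[3] = dlePE5$sad
  rot[4] = lePE5$sadd
  rot[5] = ePE5$saddl
  rot[6] = PE5$saddle
  rot[7] = E5$saddleP
  rot[8] = 5$saddlePE
  rot[9] = $saddlePE5
Sorted (with $ < everything):
  sorted[0] = $saddlePE5  (last char: '5')
  sorted[1] = 5$saddlePE  (last char: 'E')
  sorted[2] = E5$saddleP  (last char: 'P')
  sorted[3] = PE5$saddle  (last char: 'e')
  sorted[4] = addlePE5$s  (last char: 's')
  sorted[5] = ddlePE5$sa  (last char: 'a')
  sorted[6] = dlePE5$sad  (last char: 'd')
  sorted[7] = ePE5$saddl  (last char: 'l')
  sorted[8] = lePE5$sadd  (last char: 'd')
  sorted[9] = saddlePE5$  (last char: '$')
Last column: 5EPesadld$
Original string S is at sorted index 9

Answer: 5EPesadld$
9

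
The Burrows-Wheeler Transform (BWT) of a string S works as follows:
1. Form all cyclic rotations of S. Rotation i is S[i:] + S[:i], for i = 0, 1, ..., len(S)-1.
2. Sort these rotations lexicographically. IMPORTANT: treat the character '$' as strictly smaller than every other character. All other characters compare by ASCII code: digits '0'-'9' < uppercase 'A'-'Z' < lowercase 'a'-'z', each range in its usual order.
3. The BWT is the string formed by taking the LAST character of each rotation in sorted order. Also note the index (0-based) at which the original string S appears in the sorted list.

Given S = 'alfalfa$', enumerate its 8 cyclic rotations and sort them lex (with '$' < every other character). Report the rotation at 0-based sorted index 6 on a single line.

Answer: lfa$alfa

Derivation:
All 8 rotations (rotation i = S[i:]+S[:i]):
  rot[0] = alfalfa$
  rot[1] = lfalfa$a
  rot[2] = falfa$al
  rot[3] = alfa$alf
  rot[4] = lfa$alfa
  rot[5] = fa$alfal
  rot[6] = a$alfalf
  rot[7] = $alfalfa
Sorted (with $ < everything):
  sorted[0] = $alfalfa
  sorted[1] = a$alfalf
  sorted[2] = alfa$alf
  sorted[3] = alfalfa$
  sorted[4] = fa$alfal
  sorted[5] = falfa$al
  sorted[6] = lfa$alfa
  sorted[7] = lfalfa$a
sorted[6] = lfa$alfa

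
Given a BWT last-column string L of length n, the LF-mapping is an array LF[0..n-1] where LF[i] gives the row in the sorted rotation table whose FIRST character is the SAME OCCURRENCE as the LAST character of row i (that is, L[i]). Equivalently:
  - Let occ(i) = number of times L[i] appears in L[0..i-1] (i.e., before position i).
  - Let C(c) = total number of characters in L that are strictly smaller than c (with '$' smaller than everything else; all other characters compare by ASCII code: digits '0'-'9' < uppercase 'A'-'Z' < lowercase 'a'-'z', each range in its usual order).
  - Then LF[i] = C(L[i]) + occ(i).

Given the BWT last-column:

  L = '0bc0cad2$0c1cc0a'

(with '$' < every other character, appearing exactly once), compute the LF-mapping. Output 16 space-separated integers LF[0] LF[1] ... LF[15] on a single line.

Char counts: '$':1, '0':4, '1':1, '2':1, 'a':2, 'b':1, 'c':5, 'd':1
C (first-col start): C('$')=0, C('0')=1, C('1')=5, C('2')=6, C('a')=7, C('b')=9, C('c')=10, C('d')=15
L[0]='0': occ=0, LF[0]=C('0')+0=1+0=1
L[1]='b': occ=0, LF[1]=C('b')+0=9+0=9
L[2]='c': occ=0, LF[2]=C('c')+0=10+0=10
L[3]='0': occ=1, LF[3]=C('0')+1=1+1=2
L[4]='c': occ=1, LF[4]=C('c')+1=10+1=11
L[5]='a': occ=0, LF[5]=C('a')+0=7+0=7
L[6]='d': occ=0, LF[6]=C('d')+0=15+0=15
L[7]='2': occ=0, LF[7]=C('2')+0=6+0=6
L[8]='$': occ=0, LF[8]=C('$')+0=0+0=0
L[9]='0': occ=2, LF[9]=C('0')+2=1+2=3
L[10]='c': occ=2, LF[10]=C('c')+2=10+2=12
L[11]='1': occ=0, LF[11]=C('1')+0=5+0=5
L[12]='c': occ=3, LF[12]=C('c')+3=10+3=13
L[13]='c': occ=4, LF[13]=C('c')+4=10+4=14
L[14]='0': occ=3, LF[14]=C('0')+3=1+3=4
L[15]='a': occ=1, LF[15]=C('a')+1=7+1=8

Answer: 1 9 10 2 11 7 15 6 0 3 12 5 13 14 4 8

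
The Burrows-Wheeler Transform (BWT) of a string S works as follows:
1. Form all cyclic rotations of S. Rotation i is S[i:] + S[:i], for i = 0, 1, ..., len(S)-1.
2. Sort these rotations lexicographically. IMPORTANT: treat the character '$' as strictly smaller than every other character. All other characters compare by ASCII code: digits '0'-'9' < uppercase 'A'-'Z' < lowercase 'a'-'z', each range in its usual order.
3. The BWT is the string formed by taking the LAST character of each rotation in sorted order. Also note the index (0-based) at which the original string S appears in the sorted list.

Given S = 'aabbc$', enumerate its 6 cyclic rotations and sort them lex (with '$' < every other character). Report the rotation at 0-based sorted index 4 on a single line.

Answer: bc$aab

Derivation:
All 6 rotations (rotation i = S[i:]+S[:i]):
  rot[0] = aabbc$
  rot[1] = abbc$a
  rot[2] = bbc$aa
  rot[3] = bc$aab
  rot[4] = c$aabb
  rot[5] = $aabbc
Sorted (with $ < everything):
  sorted[0] = $aabbc
  sorted[1] = aabbc$
  sorted[2] = abbc$a
  sorted[3] = bbc$aa
  sorted[4] = bc$aab
  sorted[5] = c$aabb
sorted[4] = bc$aab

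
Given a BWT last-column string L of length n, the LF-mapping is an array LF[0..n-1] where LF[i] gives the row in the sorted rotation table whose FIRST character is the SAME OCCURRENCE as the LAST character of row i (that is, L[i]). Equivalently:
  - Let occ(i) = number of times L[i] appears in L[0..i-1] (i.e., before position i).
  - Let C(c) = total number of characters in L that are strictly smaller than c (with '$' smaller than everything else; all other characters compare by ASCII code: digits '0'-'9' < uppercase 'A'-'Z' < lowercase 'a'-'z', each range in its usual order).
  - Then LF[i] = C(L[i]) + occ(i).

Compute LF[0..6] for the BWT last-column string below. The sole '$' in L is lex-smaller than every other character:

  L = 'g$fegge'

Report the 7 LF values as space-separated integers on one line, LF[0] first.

Char counts: '$':1, 'e':2, 'f':1, 'g':3
C (first-col start): C('$')=0, C('e')=1, C('f')=3, C('g')=4
L[0]='g': occ=0, LF[0]=C('g')+0=4+0=4
L[1]='$': occ=0, LF[1]=C('$')+0=0+0=0
L[2]='f': occ=0, LF[2]=C('f')+0=3+0=3
L[3]='e': occ=0, LF[3]=C('e')+0=1+0=1
L[4]='g': occ=1, LF[4]=C('g')+1=4+1=5
L[5]='g': occ=2, LF[5]=C('g')+2=4+2=6
L[6]='e': occ=1, LF[6]=C('e')+1=1+1=2

Answer: 4 0 3 1 5 6 2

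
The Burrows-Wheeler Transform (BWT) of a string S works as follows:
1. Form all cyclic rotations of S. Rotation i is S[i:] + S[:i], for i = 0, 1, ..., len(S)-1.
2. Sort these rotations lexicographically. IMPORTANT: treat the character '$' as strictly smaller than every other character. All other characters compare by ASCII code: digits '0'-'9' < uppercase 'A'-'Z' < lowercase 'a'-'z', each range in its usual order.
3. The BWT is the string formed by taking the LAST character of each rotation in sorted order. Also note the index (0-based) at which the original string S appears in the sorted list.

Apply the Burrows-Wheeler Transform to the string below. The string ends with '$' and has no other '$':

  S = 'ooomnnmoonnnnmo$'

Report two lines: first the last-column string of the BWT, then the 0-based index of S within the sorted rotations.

Answer: oonnnnnmnomooom$
15

Derivation:
All 16 rotations (rotation i = S[i:]+S[:i]):
  rot[0] = ooomnnmoonnnnmo$
  rot[1] = oomnnmoonnnnmo$o
  rot[2] = omnnmoonnnnmo$oo
  rot[3] = mnnmoonnnnmo$ooo
  rot[4] = nnmoonnnnmo$ooom
  rot[5] = nmoonnnnmo$ooomn
  rot[6] = moonnnnmo$ooomnn
  rot[7] = oonnnnmo$ooomnnm
  rot[8] = onnnnmo$ooomnnmo
  rot[9] = nnnnmo$ooomnnmoo
  rot[10] = nnnmo$ooomnnmoon
  rot[11] = nnmo$ooomnnmoonn
  rot[12] = nmo$ooomnnmoonnn
  rot[13] = mo$ooomnnmoonnnn
  rot[14] = o$ooomnnmoonnnnm
  rot[15] = $ooomnnmoonnnnmo
Sorted (with $ < everything):
  sorted[0] = $ooomnnmoonnnnmo  (last char: 'o')
  sorted[1] = mnnmoonnnnmo$ooo  (last char: 'o')
  sorted[2] = mo$ooomnnmoonnnn  (last char: 'n')
  sorted[3] = moonnnnmo$ooomnn  (last char: 'n')
  sorted[4] = nmo$ooomnnmoonnn  (last char: 'n')
  sorted[5] = nmoonnnnmo$ooomn  (last char: 'n')
  sorted[6] = nnmo$ooomnnmoonn  (last char: 'n')
  sorted[7] = nnmoonnnnmo$ooom  (last char: 'm')
  sorted[8] = nnnmo$ooomnnmoon  (last char: 'n')
  sorted[9] = nnnnmo$ooomnnmoo  (last char: 'o')
  sorted[10] = o$ooomnnmoonnnnm  (last char: 'm')
  sorted[11] = omnnmoonnnnmo$oo  (last char: 'o')
  sorted[12] = onnnnmo$ooomnnmo  (last char: 'o')
  sorted[13] = oomnnmoonnnnmo$o  (last char: 'o')
  sorted[14] = oonnnnmo$ooomnnm  (last char: 'm')
  sorted[15] = ooomnnmoonnnnmo$  (last char: '$')
Last column: oonnnnnmnomooom$
Original string S is at sorted index 15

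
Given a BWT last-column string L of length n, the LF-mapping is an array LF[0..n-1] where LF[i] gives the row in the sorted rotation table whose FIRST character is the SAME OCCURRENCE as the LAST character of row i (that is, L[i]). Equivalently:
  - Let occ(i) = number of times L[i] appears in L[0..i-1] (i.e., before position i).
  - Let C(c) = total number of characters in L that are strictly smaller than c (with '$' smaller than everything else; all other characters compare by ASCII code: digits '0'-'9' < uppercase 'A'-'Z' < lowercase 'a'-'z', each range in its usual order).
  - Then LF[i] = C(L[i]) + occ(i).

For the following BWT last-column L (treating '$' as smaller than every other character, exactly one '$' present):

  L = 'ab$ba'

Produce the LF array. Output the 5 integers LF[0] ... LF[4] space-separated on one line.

Answer: 1 3 0 4 2

Derivation:
Char counts: '$':1, 'a':2, 'b':2
C (first-col start): C('$')=0, C('a')=1, C('b')=3
L[0]='a': occ=0, LF[0]=C('a')+0=1+0=1
L[1]='b': occ=0, LF[1]=C('b')+0=3+0=3
L[2]='$': occ=0, LF[2]=C('$')+0=0+0=0
L[3]='b': occ=1, LF[3]=C('b')+1=3+1=4
L[4]='a': occ=1, LF[4]=C('a')+1=1+1=2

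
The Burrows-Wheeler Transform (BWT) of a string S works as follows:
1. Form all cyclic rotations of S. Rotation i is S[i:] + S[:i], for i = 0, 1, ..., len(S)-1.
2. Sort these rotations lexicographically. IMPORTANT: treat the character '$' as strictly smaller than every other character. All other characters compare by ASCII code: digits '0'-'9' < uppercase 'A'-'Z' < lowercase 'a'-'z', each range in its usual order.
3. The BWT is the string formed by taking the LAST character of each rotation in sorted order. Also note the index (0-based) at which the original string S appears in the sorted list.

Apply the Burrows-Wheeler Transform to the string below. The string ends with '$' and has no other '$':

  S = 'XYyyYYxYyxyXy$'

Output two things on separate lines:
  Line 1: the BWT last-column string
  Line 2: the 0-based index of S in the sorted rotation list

All 14 rotations (rotation i = S[i:]+S[:i]):
  rot[0] = XYyyYYxYyxyXy$
  rot[1] = YyyYYxYyxyXy$X
  rot[2] = yyYYxYyxyXy$XY
  rot[3] = yYYxYyxyXy$XYy
  rot[4] = YYxYyxyXy$XYyy
  rot[5] = YxYyxyXy$XYyyY
  rot[6] = xYyxyXy$XYyyYY
  rot[7] = YyxyXy$XYyyYYx
  rot[8] = yxyXy$XYyyYYxY
  rot[9] = xyXy$XYyyYYxYy
  rot[10] = yXy$XYyyYYxYyx
  rot[11] = Xy$XYyyYYxYyxy
  rot[12] = y$XYyyYYxYyxyX
  rot[13] = $XYyyYYxYyxyXy
Sorted (with $ < everything):
  sorted[0] = $XYyyYYxYyxyXy  (last char: 'y')
  sorted[1] = XYyyYYxYyxyXy$  (last char: '$')
  sorted[2] = Xy$XYyyYYxYyxy  (last char: 'y')
  sorted[3] = YYxYyxyXy$XYyy  (last char: 'y')
  sorted[4] = YxYyxyXy$XYyyY  (last char: 'Y')
  sorted[5] = YyxyXy$XYyyYYx  (last char: 'x')
  sorted[6] = YyyYYxYyxyXy$X  (last char: 'X')
  sorted[7] = xYyxyXy$XYyyYY  (last char: 'Y')
  sorted[8] = xyXy$XYyyYYxYy  (last char: 'y')
  sorted[9] = y$XYyyYYxYyxyX  (last char: 'X')
  sorted[10] = yXy$XYyyYYxYyx  (last char: 'x')
  sorted[11] = yYYxYyxyXy$XYy  (last char: 'y')
  sorted[12] = yxyXy$XYyyYYxY  (last char: 'Y')
  sorted[13] = yyYYxYyxyXy$XY  (last char: 'Y')
Last column: y$yyYxXYyXxyYY
Original string S is at sorted index 1

Answer: y$yyYxXYyXxyYY
1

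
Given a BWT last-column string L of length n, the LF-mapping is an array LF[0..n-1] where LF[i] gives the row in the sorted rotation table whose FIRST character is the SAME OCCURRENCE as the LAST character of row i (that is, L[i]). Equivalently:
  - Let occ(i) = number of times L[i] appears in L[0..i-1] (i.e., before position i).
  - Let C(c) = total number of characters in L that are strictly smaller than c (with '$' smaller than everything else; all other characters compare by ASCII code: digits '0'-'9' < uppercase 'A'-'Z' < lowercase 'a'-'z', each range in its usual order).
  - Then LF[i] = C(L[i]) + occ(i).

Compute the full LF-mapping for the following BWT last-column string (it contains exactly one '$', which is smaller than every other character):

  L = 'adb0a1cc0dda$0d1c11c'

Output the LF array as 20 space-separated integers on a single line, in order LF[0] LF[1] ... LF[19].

Answer: 8 16 11 1 9 4 12 13 2 17 18 10 0 3 19 5 14 6 7 15

Derivation:
Char counts: '$':1, '0':3, '1':4, 'a':3, 'b':1, 'c':4, 'd':4
C (first-col start): C('$')=0, C('0')=1, C('1')=4, C('a')=8, C('b')=11, C('c')=12, C('d')=16
L[0]='a': occ=0, LF[0]=C('a')+0=8+0=8
L[1]='d': occ=0, LF[1]=C('d')+0=16+0=16
L[2]='b': occ=0, LF[2]=C('b')+0=11+0=11
L[3]='0': occ=0, LF[3]=C('0')+0=1+0=1
L[4]='a': occ=1, LF[4]=C('a')+1=8+1=9
L[5]='1': occ=0, LF[5]=C('1')+0=4+0=4
L[6]='c': occ=0, LF[6]=C('c')+0=12+0=12
L[7]='c': occ=1, LF[7]=C('c')+1=12+1=13
L[8]='0': occ=1, LF[8]=C('0')+1=1+1=2
L[9]='d': occ=1, LF[9]=C('d')+1=16+1=17
L[10]='d': occ=2, LF[10]=C('d')+2=16+2=18
L[11]='a': occ=2, LF[11]=C('a')+2=8+2=10
L[12]='$': occ=0, LF[12]=C('$')+0=0+0=0
L[13]='0': occ=2, LF[13]=C('0')+2=1+2=3
L[14]='d': occ=3, LF[14]=C('d')+3=16+3=19
L[15]='1': occ=1, LF[15]=C('1')+1=4+1=5
L[16]='c': occ=2, LF[16]=C('c')+2=12+2=14
L[17]='1': occ=2, LF[17]=C('1')+2=4+2=6
L[18]='1': occ=3, LF[18]=C('1')+3=4+3=7
L[19]='c': occ=3, LF[19]=C('c')+3=12+3=15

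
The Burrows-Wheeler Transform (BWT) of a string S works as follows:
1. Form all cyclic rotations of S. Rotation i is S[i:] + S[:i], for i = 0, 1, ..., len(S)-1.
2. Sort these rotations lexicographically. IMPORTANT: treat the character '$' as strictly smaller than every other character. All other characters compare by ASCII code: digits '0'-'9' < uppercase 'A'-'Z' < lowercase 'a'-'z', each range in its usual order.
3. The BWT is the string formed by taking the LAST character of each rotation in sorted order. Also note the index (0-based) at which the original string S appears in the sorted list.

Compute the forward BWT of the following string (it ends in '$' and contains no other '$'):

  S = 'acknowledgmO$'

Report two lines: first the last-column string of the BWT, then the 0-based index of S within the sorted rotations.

Answer: Om$aeldcwgkno
2

Derivation:
All 13 rotations (rotation i = S[i:]+S[:i]):
  rot[0] = acknowledgmO$
  rot[1] = cknowledgmO$a
  rot[2] = knowledgmO$ac
  rot[3] = nowledgmO$ack
  rot[4] = owledgmO$ackn
  rot[5] = wledgmO$ackno
  rot[6] = ledgmO$acknow
  rot[7] = edgmO$acknowl
  rot[8] = dgmO$acknowle
  rot[9] = gmO$acknowled
  rot[10] = mO$acknowledg
  rot[11] = O$acknowledgm
  rot[12] = $acknowledgmO
Sorted (with $ < everything):
  sorted[0] = $acknowledgmO  (last char: 'O')
  sorted[1] = O$acknowledgm  (last char: 'm')
  sorted[2] = acknowledgmO$  (last char: '$')
  sorted[3] = cknowledgmO$a  (last char: 'a')
  sorted[4] = dgmO$acknowle  (last char: 'e')
  sorted[5] = edgmO$acknowl  (last char: 'l')
  sorted[6] = gmO$acknowled  (last char: 'd')
  sorted[7] = knowledgmO$ac  (last char: 'c')
  sorted[8] = ledgmO$acknow  (last char: 'w')
  sorted[9] = mO$acknowledg  (last char: 'g')
  sorted[10] = nowledgmO$ack  (last char: 'k')
  sorted[11] = owledgmO$ackn  (last char: 'n')
  sorted[12] = wledgmO$ackno  (last char: 'o')
Last column: Om$aeldcwgkno
Original string S is at sorted index 2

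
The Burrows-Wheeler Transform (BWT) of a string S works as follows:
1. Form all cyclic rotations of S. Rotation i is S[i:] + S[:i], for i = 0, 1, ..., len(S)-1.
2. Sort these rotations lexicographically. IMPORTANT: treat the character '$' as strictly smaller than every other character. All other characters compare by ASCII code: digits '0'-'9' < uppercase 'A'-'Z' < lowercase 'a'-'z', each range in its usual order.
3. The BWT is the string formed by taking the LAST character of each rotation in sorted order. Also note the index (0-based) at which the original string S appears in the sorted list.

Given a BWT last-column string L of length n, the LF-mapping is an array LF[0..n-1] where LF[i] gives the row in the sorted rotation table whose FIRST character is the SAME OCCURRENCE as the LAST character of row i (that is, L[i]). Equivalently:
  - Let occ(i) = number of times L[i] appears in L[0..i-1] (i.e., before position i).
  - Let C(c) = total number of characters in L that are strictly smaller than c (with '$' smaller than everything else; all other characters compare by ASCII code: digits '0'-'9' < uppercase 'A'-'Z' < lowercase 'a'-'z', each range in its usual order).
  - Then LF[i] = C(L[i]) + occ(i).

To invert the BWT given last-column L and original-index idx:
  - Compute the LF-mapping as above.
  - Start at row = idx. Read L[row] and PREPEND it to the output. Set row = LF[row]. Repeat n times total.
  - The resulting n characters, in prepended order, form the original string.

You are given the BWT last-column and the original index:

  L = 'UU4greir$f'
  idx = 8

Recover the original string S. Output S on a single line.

LF mapping: 2 3 1 6 8 4 7 9 0 5
Walk LF starting at row 8, prepending L[row]:
  step 1: row=8, L[8]='$', prepend. Next row=LF[8]=0
  step 2: row=0, L[0]='U', prepend. Next row=LF[0]=2
  step 3: row=2, L[2]='4', prepend. Next row=LF[2]=1
  step 4: row=1, L[1]='U', prepend. Next row=LF[1]=3
  step 5: row=3, L[3]='g', prepend. Next row=LF[3]=6
  step 6: row=6, L[6]='i', prepend. Next row=LF[6]=7
  step 7: row=7, L[7]='r', prepend. Next row=LF[7]=9
  step 8: row=9, L[9]='f', prepend. Next row=LF[9]=5
  step 9: row=5, L[5]='e', prepend. Next row=LF[5]=4
  step 10: row=4, L[4]='r', prepend. Next row=LF[4]=8
Reversed output: refrigU4U$

Answer: refrigU4U$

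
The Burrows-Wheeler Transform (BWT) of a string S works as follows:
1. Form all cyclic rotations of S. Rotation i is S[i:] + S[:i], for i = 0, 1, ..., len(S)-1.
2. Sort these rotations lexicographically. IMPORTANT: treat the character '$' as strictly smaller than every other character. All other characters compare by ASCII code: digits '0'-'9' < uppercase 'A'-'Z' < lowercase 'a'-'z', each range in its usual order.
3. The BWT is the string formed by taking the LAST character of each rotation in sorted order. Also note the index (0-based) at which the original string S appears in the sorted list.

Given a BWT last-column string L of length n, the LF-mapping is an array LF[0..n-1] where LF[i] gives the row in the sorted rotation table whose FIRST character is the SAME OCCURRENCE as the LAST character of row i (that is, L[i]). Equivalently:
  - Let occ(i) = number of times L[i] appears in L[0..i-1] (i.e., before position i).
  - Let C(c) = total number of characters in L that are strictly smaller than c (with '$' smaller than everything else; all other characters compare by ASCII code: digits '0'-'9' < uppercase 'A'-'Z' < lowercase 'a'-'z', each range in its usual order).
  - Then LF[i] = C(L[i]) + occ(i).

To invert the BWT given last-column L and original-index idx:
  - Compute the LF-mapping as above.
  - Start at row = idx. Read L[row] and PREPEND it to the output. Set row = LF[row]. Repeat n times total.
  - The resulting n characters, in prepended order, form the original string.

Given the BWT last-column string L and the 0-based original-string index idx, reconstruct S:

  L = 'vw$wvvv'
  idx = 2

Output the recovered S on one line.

LF mapping: 1 5 0 6 2 3 4
Walk LF starting at row 2, prepending L[row]:
  step 1: row=2, L[2]='$', prepend. Next row=LF[2]=0
  step 2: row=0, L[0]='v', prepend. Next row=LF[0]=1
  step 3: row=1, L[1]='w', prepend. Next row=LF[1]=5
  step 4: row=5, L[5]='v', prepend. Next row=LF[5]=3
  step 5: row=3, L[3]='w', prepend. Next row=LF[3]=6
  step 6: row=6, L[6]='v', prepend. Next row=LF[6]=4
  step 7: row=4, L[4]='v', prepend. Next row=LF[4]=2
Reversed output: vvwvwv$

Answer: vvwvwv$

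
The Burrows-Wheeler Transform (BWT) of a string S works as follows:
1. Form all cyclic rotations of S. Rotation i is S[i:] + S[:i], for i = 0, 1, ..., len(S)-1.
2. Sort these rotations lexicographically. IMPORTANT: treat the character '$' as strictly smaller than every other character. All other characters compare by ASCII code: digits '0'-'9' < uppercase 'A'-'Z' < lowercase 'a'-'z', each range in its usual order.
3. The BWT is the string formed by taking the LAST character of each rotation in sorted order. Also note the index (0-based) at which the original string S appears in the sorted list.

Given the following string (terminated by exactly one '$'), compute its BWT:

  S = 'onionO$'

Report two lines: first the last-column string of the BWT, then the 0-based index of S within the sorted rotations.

All 7 rotations (rotation i = S[i:]+S[:i]):
  rot[0] = onionO$
  rot[1] = nionO$o
  rot[2] = ionO$on
  rot[3] = onO$oni
  rot[4] = nO$onio
  rot[5] = O$onion
  rot[6] = $onionO
Sorted (with $ < everything):
  sorted[0] = $onionO  (last char: 'O')
  sorted[1] = O$onion  (last char: 'n')
  sorted[2] = ionO$on  (last char: 'n')
  sorted[3] = nO$onio  (last char: 'o')
  sorted[4] = nionO$o  (last char: 'o')
  sorted[5] = onO$oni  (last char: 'i')
  sorted[6] = onionO$  (last char: '$')
Last column: Onnooi$
Original string S is at sorted index 6

Answer: Onnooi$
6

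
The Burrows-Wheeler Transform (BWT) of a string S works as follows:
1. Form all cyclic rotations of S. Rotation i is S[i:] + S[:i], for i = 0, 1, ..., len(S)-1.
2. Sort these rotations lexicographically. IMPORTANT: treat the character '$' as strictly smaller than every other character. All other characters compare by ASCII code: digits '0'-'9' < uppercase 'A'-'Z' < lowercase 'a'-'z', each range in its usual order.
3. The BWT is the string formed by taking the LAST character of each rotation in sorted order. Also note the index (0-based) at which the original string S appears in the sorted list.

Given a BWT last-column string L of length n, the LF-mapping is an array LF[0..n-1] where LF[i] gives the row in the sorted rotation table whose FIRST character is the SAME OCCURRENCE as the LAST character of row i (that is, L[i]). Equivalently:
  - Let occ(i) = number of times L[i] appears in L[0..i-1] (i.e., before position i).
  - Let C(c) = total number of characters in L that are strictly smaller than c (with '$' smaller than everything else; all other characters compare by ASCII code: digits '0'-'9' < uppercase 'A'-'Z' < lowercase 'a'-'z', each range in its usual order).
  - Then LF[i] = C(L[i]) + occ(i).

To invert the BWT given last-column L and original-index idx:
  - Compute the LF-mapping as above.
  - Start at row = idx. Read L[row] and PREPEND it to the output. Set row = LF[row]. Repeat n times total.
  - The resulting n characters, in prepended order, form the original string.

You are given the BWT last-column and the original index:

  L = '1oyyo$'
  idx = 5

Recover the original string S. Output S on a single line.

Answer: yoyo1$

Derivation:
LF mapping: 1 2 4 5 3 0
Walk LF starting at row 5, prepending L[row]:
  step 1: row=5, L[5]='$', prepend. Next row=LF[5]=0
  step 2: row=0, L[0]='1', prepend. Next row=LF[0]=1
  step 3: row=1, L[1]='o', prepend. Next row=LF[1]=2
  step 4: row=2, L[2]='y', prepend. Next row=LF[2]=4
  step 5: row=4, L[4]='o', prepend. Next row=LF[4]=3
  step 6: row=3, L[3]='y', prepend. Next row=LF[3]=5
Reversed output: yoyo1$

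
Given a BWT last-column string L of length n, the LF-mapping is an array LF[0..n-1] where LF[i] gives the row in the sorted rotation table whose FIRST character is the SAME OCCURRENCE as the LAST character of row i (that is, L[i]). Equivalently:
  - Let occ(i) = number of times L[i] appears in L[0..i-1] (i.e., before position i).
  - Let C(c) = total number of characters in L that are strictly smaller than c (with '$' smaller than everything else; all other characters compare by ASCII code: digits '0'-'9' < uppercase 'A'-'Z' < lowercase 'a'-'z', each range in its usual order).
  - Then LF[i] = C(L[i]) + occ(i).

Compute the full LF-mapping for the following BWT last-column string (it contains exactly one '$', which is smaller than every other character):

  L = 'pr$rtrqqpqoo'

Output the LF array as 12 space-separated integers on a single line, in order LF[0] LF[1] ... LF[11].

Answer: 3 8 0 9 11 10 5 6 4 7 1 2

Derivation:
Char counts: '$':1, 'o':2, 'p':2, 'q':3, 'r':3, 't':1
C (first-col start): C('$')=0, C('o')=1, C('p')=3, C('q')=5, C('r')=8, C('t')=11
L[0]='p': occ=0, LF[0]=C('p')+0=3+0=3
L[1]='r': occ=0, LF[1]=C('r')+0=8+0=8
L[2]='$': occ=0, LF[2]=C('$')+0=0+0=0
L[3]='r': occ=1, LF[3]=C('r')+1=8+1=9
L[4]='t': occ=0, LF[4]=C('t')+0=11+0=11
L[5]='r': occ=2, LF[5]=C('r')+2=8+2=10
L[6]='q': occ=0, LF[6]=C('q')+0=5+0=5
L[7]='q': occ=1, LF[7]=C('q')+1=5+1=6
L[8]='p': occ=1, LF[8]=C('p')+1=3+1=4
L[9]='q': occ=2, LF[9]=C('q')+2=5+2=7
L[10]='o': occ=0, LF[10]=C('o')+0=1+0=1
L[11]='o': occ=1, LF[11]=C('o')+1=1+1=2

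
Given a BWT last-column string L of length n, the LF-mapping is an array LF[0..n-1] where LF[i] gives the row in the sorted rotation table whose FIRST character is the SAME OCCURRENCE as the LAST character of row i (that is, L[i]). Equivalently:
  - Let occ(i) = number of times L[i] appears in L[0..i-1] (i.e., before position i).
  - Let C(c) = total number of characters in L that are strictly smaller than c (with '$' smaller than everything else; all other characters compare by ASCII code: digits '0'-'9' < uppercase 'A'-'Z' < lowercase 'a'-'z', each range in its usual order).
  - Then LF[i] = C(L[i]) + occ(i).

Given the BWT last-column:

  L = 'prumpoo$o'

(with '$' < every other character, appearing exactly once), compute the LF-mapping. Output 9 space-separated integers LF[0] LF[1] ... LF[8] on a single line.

Answer: 5 7 8 1 6 2 3 0 4

Derivation:
Char counts: '$':1, 'm':1, 'o':3, 'p':2, 'r':1, 'u':1
C (first-col start): C('$')=0, C('m')=1, C('o')=2, C('p')=5, C('r')=7, C('u')=8
L[0]='p': occ=0, LF[0]=C('p')+0=5+0=5
L[1]='r': occ=0, LF[1]=C('r')+0=7+0=7
L[2]='u': occ=0, LF[2]=C('u')+0=8+0=8
L[3]='m': occ=0, LF[3]=C('m')+0=1+0=1
L[4]='p': occ=1, LF[4]=C('p')+1=5+1=6
L[5]='o': occ=0, LF[5]=C('o')+0=2+0=2
L[6]='o': occ=1, LF[6]=C('o')+1=2+1=3
L[7]='$': occ=0, LF[7]=C('$')+0=0+0=0
L[8]='o': occ=2, LF[8]=C('o')+2=2+2=4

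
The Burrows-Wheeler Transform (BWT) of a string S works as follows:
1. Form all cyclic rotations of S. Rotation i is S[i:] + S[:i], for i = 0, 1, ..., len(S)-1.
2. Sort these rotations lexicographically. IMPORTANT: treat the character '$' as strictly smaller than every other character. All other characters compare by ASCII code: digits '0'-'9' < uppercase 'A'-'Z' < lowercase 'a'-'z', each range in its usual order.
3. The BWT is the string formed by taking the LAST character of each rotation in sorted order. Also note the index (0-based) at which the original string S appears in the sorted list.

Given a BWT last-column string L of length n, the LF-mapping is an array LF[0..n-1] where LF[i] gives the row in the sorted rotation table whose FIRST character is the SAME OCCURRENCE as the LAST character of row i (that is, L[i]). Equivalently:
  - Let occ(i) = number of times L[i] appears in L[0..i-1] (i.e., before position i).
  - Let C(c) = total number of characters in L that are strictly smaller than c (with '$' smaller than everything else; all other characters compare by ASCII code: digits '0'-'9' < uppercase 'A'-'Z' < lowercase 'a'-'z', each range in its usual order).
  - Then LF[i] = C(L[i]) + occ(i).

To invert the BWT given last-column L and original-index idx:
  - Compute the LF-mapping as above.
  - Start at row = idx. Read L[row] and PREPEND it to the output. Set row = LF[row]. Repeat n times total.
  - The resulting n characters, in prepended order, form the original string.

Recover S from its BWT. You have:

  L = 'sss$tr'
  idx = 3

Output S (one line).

LF mapping: 2 3 4 0 5 1
Walk LF starting at row 3, prepending L[row]:
  step 1: row=3, L[3]='$', prepend. Next row=LF[3]=0
  step 2: row=0, L[0]='s', prepend. Next row=LF[0]=2
  step 3: row=2, L[2]='s', prepend. Next row=LF[2]=4
  step 4: row=4, L[4]='t', prepend. Next row=LF[4]=5
  step 5: row=5, L[5]='r', prepend. Next row=LF[5]=1
  step 6: row=1, L[1]='s', prepend. Next row=LF[1]=3
Reversed output: srtss$

Answer: srtss$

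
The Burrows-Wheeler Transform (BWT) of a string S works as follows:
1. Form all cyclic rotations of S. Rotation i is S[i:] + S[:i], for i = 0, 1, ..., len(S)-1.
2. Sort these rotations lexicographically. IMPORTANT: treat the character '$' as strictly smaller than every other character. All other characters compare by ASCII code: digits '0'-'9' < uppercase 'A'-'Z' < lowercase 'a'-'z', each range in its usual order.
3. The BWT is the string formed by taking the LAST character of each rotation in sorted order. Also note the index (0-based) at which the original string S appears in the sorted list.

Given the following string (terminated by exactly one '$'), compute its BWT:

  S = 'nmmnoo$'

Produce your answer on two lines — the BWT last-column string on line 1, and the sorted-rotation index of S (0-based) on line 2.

All 7 rotations (rotation i = S[i:]+S[:i]):
  rot[0] = nmmnoo$
  rot[1] = mmnoo$n
  rot[2] = mnoo$nm
  rot[3] = noo$nmm
  rot[4] = oo$nmmn
  rot[5] = o$nmmno
  rot[6] = $nmmnoo
Sorted (with $ < everything):
  sorted[0] = $nmmnoo  (last char: 'o')
  sorted[1] = mmnoo$n  (last char: 'n')
  sorted[2] = mnoo$nm  (last char: 'm')
  sorted[3] = nmmnoo$  (last char: '$')
  sorted[4] = noo$nmm  (last char: 'm')
  sorted[5] = o$nmmno  (last char: 'o')
  sorted[6] = oo$nmmn  (last char: 'n')
Last column: onm$mon
Original string S is at sorted index 3

Answer: onm$mon
3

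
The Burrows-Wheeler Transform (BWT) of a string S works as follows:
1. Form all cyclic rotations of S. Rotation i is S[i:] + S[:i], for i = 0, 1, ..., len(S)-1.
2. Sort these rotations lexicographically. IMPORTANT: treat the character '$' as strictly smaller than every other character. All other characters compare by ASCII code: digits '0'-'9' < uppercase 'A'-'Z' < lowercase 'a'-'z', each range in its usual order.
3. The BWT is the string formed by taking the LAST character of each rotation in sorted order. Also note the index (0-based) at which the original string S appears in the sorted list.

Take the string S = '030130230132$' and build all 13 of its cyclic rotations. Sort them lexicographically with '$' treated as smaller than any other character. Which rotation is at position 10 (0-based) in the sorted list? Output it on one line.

All 13 rotations (rotation i = S[i:]+S[:i]):
  rot[0] = 030130230132$
  rot[1] = 30130230132$0
  rot[2] = 0130230132$03
  rot[3] = 130230132$030
  rot[4] = 30230132$0301
  rot[5] = 0230132$03013
  rot[6] = 230132$030130
  rot[7] = 30132$0301302
  rot[8] = 0132$03013023
  rot[9] = 132$030130230
  rot[10] = 32$0301302301
  rot[11] = 2$03013023013
  rot[12] = $030130230132
Sorted (with $ < everything):
  sorted[0] = $030130230132
  sorted[1] = 0130230132$03
  sorted[2] = 0132$03013023
  sorted[3] = 0230132$03013
  sorted[4] = 030130230132$
  sorted[5] = 130230132$030
  sorted[6] = 132$030130230
  sorted[7] = 2$03013023013
  sorted[8] = 230132$030130
  sorted[9] = 30130230132$0
  sorted[10] = 30132$0301302
  sorted[11] = 30230132$0301
  sorted[12] = 32$0301302301
sorted[10] = 30132$0301302

Answer: 30132$0301302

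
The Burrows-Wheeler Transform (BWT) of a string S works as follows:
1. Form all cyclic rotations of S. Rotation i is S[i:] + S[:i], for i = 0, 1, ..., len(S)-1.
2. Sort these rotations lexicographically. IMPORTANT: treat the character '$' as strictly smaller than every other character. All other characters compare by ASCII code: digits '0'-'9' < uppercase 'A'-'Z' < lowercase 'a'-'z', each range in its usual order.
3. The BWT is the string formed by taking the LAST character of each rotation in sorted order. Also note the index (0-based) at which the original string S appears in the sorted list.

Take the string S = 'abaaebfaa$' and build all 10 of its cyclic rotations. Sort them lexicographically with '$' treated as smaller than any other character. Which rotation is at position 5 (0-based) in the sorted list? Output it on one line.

All 10 rotations (rotation i = S[i:]+S[:i]):
  rot[0] = abaaebfaa$
  rot[1] = baaebfaa$a
  rot[2] = aaebfaa$ab
  rot[3] = aebfaa$aba
  rot[4] = ebfaa$abaa
  rot[5] = bfaa$abaae
  rot[6] = faa$abaaeb
  rot[7] = aa$abaaebf
  rot[8] = a$abaaebfa
  rot[9] = $abaaebfaa
Sorted (with $ < everything):
  sorted[0] = $abaaebfaa
  sorted[1] = a$abaaebfa
  sorted[2] = aa$abaaebf
  sorted[3] = aaebfaa$ab
  sorted[4] = abaaebfaa$
  sorted[5] = aebfaa$aba
  sorted[6] = baaebfaa$a
  sorted[7] = bfaa$abaae
  sorted[8] = ebfaa$abaa
  sorted[9] = faa$abaaeb
sorted[5] = aebfaa$aba

Answer: aebfaa$aba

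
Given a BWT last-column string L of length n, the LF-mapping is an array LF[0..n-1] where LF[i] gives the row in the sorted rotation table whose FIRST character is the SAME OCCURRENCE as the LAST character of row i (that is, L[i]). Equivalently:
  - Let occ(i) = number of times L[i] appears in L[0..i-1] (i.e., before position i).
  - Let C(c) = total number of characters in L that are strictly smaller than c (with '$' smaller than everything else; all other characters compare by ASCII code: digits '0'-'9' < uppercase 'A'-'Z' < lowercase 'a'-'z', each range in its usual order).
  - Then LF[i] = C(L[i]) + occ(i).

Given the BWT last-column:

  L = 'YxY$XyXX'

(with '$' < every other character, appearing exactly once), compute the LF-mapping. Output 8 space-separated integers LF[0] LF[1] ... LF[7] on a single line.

Answer: 4 6 5 0 1 7 2 3

Derivation:
Char counts: '$':1, 'X':3, 'Y':2, 'x':1, 'y':1
C (first-col start): C('$')=0, C('X')=1, C('Y')=4, C('x')=6, C('y')=7
L[0]='Y': occ=0, LF[0]=C('Y')+0=4+0=4
L[1]='x': occ=0, LF[1]=C('x')+0=6+0=6
L[2]='Y': occ=1, LF[2]=C('Y')+1=4+1=5
L[3]='$': occ=0, LF[3]=C('$')+0=0+0=0
L[4]='X': occ=0, LF[4]=C('X')+0=1+0=1
L[5]='y': occ=0, LF[5]=C('y')+0=7+0=7
L[6]='X': occ=1, LF[6]=C('X')+1=1+1=2
L[7]='X': occ=2, LF[7]=C('X')+2=1+2=3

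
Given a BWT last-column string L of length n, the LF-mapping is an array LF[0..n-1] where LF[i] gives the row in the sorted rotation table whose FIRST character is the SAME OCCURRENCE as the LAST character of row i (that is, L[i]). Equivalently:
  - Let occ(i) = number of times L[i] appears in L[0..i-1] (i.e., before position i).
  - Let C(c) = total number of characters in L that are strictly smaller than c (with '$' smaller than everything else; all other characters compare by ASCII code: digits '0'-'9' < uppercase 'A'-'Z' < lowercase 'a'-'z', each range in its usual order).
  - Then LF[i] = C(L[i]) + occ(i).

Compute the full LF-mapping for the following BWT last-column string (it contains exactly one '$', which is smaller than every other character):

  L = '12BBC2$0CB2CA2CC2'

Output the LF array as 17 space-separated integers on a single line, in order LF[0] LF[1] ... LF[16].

Answer: 2 3 9 10 12 4 0 1 13 11 5 14 8 6 15 16 7

Derivation:
Char counts: '$':1, '0':1, '1':1, '2':5, 'A':1, 'B':3, 'C':5
C (first-col start): C('$')=0, C('0')=1, C('1')=2, C('2')=3, C('A')=8, C('B')=9, C('C')=12
L[0]='1': occ=0, LF[0]=C('1')+0=2+0=2
L[1]='2': occ=0, LF[1]=C('2')+0=3+0=3
L[2]='B': occ=0, LF[2]=C('B')+0=9+0=9
L[3]='B': occ=1, LF[3]=C('B')+1=9+1=10
L[4]='C': occ=0, LF[4]=C('C')+0=12+0=12
L[5]='2': occ=1, LF[5]=C('2')+1=3+1=4
L[6]='$': occ=0, LF[6]=C('$')+0=0+0=0
L[7]='0': occ=0, LF[7]=C('0')+0=1+0=1
L[8]='C': occ=1, LF[8]=C('C')+1=12+1=13
L[9]='B': occ=2, LF[9]=C('B')+2=9+2=11
L[10]='2': occ=2, LF[10]=C('2')+2=3+2=5
L[11]='C': occ=2, LF[11]=C('C')+2=12+2=14
L[12]='A': occ=0, LF[12]=C('A')+0=8+0=8
L[13]='2': occ=3, LF[13]=C('2')+3=3+3=6
L[14]='C': occ=3, LF[14]=C('C')+3=12+3=15
L[15]='C': occ=4, LF[15]=C('C')+4=12+4=16
L[16]='2': occ=4, LF[16]=C('2')+4=3+4=7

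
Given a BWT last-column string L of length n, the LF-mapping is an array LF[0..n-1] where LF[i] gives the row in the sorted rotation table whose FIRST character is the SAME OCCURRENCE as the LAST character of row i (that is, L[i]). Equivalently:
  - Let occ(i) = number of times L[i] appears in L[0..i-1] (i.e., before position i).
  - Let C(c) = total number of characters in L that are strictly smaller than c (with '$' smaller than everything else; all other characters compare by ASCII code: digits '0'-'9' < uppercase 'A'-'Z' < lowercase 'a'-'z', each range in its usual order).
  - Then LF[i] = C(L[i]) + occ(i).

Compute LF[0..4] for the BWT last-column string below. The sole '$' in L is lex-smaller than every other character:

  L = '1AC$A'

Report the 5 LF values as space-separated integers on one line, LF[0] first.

Char counts: '$':1, '1':1, 'A':2, 'C':1
C (first-col start): C('$')=0, C('1')=1, C('A')=2, C('C')=4
L[0]='1': occ=0, LF[0]=C('1')+0=1+0=1
L[1]='A': occ=0, LF[1]=C('A')+0=2+0=2
L[2]='C': occ=0, LF[2]=C('C')+0=4+0=4
L[3]='$': occ=0, LF[3]=C('$')+0=0+0=0
L[4]='A': occ=1, LF[4]=C('A')+1=2+1=3

Answer: 1 2 4 0 3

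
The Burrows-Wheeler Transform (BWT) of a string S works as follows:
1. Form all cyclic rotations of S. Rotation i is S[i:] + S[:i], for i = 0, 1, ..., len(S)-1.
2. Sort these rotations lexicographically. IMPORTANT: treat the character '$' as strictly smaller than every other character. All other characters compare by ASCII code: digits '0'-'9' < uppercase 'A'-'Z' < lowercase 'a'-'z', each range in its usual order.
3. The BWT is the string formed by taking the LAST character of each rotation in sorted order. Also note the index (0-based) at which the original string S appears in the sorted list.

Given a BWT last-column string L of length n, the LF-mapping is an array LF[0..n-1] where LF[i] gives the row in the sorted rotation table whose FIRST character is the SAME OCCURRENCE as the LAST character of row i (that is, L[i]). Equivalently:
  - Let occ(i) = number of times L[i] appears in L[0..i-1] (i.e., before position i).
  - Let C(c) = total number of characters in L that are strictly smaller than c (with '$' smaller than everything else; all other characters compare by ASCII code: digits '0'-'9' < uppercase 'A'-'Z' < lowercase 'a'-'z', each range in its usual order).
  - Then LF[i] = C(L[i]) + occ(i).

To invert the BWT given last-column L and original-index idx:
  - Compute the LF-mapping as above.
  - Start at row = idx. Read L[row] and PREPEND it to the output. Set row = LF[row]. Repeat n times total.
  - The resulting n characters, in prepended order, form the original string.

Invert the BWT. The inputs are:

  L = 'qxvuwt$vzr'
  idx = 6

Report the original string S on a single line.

Answer: vwutvrzxq$

Derivation:
LF mapping: 1 8 5 4 7 3 0 6 9 2
Walk LF starting at row 6, prepending L[row]:
  step 1: row=6, L[6]='$', prepend. Next row=LF[6]=0
  step 2: row=0, L[0]='q', prepend. Next row=LF[0]=1
  step 3: row=1, L[1]='x', prepend. Next row=LF[1]=8
  step 4: row=8, L[8]='z', prepend. Next row=LF[8]=9
  step 5: row=9, L[9]='r', prepend. Next row=LF[9]=2
  step 6: row=2, L[2]='v', prepend. Next row=LF[2]=5
  step 7: row=5, L[5]='t', prepend. Next row=LF[5]=3
  step 8: row=3, L[3]='u', prepend. Next row=LF[3]=4
  step 9: row=4, L[4]='w', prepend. Next row=LF[4]=7
  step 10: row=7, L[7]='v', prepend. Next row=LF[7]=6
Reversed output: vwutvrzxq$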